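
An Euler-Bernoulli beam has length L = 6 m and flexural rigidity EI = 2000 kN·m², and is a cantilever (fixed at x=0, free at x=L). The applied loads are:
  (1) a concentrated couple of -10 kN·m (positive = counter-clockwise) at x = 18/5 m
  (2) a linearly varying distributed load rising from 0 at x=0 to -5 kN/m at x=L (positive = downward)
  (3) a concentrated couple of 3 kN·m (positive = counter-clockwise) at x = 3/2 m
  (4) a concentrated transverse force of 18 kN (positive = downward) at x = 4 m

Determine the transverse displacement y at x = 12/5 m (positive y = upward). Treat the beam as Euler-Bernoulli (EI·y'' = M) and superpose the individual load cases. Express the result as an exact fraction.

y(12/5) = -1211751/50000000 m

Load 1 — applied couple M₀=-10 kN·m at a=18/5 m (b=L-a=12/5):
  y_1 = M₀x²/(2EI)  [x≤a] = (-10)·(12/5)²/(2·2000) = -9/625 m
Load 2 — triangular load w₀=-5 kN/m (0→w₀ over full span):
  y_2 = (w₀Lx³/12-w₀L²x²/6-w₀x⁵/(120L))/EI = ((-5)·6·(12/5)³/12-(-5)·6²·(12/5)²/6-(-5)·(12/5)⁵/(120·6))/2000 = 27108/390625 m
Load 3 — applied couple M₀=3 kN·m at a=3/2 m (b=L-a=9/2):
  y_3 = M₀a(2x-a)/(2EI)  [x>a] = 3·(3/2)·(2·(12/5)-(3/2))/(2·2000) = 297/80000 m
Load 4 — point force P=18 kN at a=4 m (b=L-a=2):
  y_4 = -Px²(3a-x)/(6EI)  [x≤a] = -18·(12/5)²·(3·4-(12/5))/(6·2000) = -1296/15625 m
Superposition: y = Σ y_i = -1211751/50000000 m ≈ -0.024235 m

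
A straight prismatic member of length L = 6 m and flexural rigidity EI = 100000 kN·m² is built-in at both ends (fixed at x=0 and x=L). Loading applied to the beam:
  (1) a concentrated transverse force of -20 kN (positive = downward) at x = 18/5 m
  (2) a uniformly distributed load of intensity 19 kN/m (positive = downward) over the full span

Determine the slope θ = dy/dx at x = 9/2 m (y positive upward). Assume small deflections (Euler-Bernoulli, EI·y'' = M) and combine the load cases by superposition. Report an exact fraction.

θ(9/2) = 8289/40000000 rad

Load 1 — point force P=-20 kN at a=18/5 m (b=L-a=12/5):
  θ_1 = Pa²(L-x)(2bL-(3b+a)(L-x))/(2L³EI)  [x>a] = (-20)·(18/5)²·(6-(9/2))·(2·(12/5)·6-(3·(12/5)+(18/5))·(6-(9/2)))/(2·6³·100000) = -567/5000000 rad
Load 2 — uniform load w=19 kN/m over full span:
  θ_2 = -wx(L-x)(L-2x)/(12EI) = -19·(9/2)·(6-(9/2))·(6-2·(9/2))/(12·100000) = 513/1600000 rad
Superposition: θ = Σ θ_i = 8289/40000000 rad ≈ 0.000207 rad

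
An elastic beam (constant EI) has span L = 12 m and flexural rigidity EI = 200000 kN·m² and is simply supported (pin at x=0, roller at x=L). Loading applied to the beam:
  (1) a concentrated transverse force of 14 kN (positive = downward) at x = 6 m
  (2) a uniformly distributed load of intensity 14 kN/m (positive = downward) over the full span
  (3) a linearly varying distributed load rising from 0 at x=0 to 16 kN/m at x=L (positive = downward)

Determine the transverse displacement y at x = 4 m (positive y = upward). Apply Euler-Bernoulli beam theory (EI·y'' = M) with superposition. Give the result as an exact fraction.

y(4) = -6227/225000 m

Load 1 — point force P=14 kN at a=6 m (b=L-a=6):
  y_1 = -Pbx(L²-b²-x²)/(6LEI)  [x≤a] = -14·6·4·(12²-6²-4²)/(6·12·200000) = -161/75000 m
Load 2 — uniform load w=14 kN/m over full span:
  y_2 = -wx(L³-2Lx²+x³)/(24EI) = -14·4·(12³-2·12·4²+4³)/(24·200000) = -154/9375 m
Load 3 — triangular load w₀=16 kN/m (0→w₀ over full span):
  y_3 = -w₀x(7L⁴-10L²x²+3x⁴)/(360LEI) = -16·4·(7·12⁴-10·12²·4²+3·4⁴)/(360·12·200000) = -256/28125 m
Superposition: y = Σ y_i = -6227/225000 m ≈ -0.027676 m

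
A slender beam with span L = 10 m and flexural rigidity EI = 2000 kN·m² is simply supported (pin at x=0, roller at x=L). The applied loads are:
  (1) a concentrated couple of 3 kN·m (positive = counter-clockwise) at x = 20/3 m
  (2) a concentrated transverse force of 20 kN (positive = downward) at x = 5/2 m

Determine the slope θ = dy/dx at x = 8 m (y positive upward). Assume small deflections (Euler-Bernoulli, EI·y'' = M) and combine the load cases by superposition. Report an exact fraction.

Load 1 — applied couple M₀=3 kN·m at a=20/3 m (b=L-a=10/3):
  θ_1 = (M₀x²/(2L)-M₀(x-a)+C₁)/EI  [x>a] with C₁=M₀(3b²-L²)/(6L)=-10/3 = (3·8²/(2·10)-3·(8-(20/3))+(-10/3))/2000 = 17/15000 rad
Load 2 — point force P=20 kN at a=5/2 m (b=L-a=15/2):
  θ_2 = -Pa(2L²-6Lx+3x²+a²)/(6LEI)  [x>a] = -20·(5/2)·(2·10²-6·10·8+3·8²+(5/2)²)/(6·10·2000) = 109/3200 rad
Superposition: θ = Σ θ_i = 8447/240000 rad ≈ 0.035196 rad

θ(8) = 8447/240000 rad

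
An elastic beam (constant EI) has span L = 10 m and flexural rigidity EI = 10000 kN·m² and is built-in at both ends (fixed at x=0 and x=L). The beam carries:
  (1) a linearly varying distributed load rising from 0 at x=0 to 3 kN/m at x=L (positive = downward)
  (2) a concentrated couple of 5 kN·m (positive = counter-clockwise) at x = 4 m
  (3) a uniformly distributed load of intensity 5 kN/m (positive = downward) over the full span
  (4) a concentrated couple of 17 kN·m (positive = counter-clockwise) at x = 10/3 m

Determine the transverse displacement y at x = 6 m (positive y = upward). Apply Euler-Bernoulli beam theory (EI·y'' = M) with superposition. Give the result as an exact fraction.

Load 1 — triangular load w₀=3 kN/m (0→w₀ over full span):
  y_1 = -w₀x²(L-x)²(x+2L)/(120LEI) = -3·6²·(10-6)²·(6+2·10)/(120·10·10000) = -117/31250 m
Load 2 — applied couple M₀=5 kN·m at a=4 m (b=L-a=6):
  y_2 = (R_Ax³/6 - M_Ax²/2 - M₀(x-a)²/2)/EI  [x>a] with R_A=18/25, M_A=3/5 = ((18/25)·6³/6 - (3/5)·6²/2 - 5·(6-4)²/2)/10000 = 8/15625 m
Load 3 — uniform load w=5 kN/m over full span:
  y_3 = -wx²(L-x)²/(24EI) = -5·6²·(10-6)²/(24·10000) = -3/250 m
Load 4 — applied couple M₀=17 kN·m at a=10/3 m (b=L-a=20/3):
  y_4 = (R_Ax³/6 - M_Ax²/2 - M₀(x-a)²/2)/EI  [x>a] with R_A=34/15, M_A=0 = ((34/15)·6³/6 - 0·6²/2 - 17·(6-(10/3))²/2)/10000 = 119/56250 m
Superposition: y = Σ y_i = -3689/281250 m ≈ -0.013116 m

y(6) = -3689/281250 m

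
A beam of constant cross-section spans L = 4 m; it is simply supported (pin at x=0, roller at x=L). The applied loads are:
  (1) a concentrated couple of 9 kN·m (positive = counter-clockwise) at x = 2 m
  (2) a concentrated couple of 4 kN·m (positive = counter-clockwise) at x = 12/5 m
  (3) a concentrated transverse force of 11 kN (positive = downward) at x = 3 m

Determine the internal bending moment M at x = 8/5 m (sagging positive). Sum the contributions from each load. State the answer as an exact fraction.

M(8/5) = 48/5 kN·m

Load 1 — applied couple M₀=9 kN·m at a=2 m (b=L-a=2):
  M_1 = M₀x/L  [x≤a] = 9·(8/5)/4 = 18/5 kN·m
Load 2 — applied couple M₀=4 kN·m at a=12/5 m (b=L-a=8/5):
  M_2 = M₀x/L  [x≤a] = 4·(8/5)/4 = 8/5 kN·m
Load 3 — point force P=11 kN at a=3 m (b=L-a=1):
  M_3 = Pbx/L  [x≤a] = 11·1·(8/5)/4 = 22/5 kN·m
Superposition: M = Σ M_i = 48/5 kN·m ≈ 9.600000 kN·m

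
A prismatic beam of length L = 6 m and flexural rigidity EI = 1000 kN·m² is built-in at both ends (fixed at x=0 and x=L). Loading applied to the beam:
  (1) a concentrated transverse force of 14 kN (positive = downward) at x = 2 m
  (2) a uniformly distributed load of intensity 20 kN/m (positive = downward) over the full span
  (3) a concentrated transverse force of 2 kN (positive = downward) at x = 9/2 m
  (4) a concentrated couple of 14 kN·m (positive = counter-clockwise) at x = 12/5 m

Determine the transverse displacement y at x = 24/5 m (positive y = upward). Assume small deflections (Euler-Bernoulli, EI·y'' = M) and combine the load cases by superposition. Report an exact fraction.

Load 1 — point force P=14 kN at a=2 m (b=L-a=4):
  y_1 = -Pa²(L-x)²(3bL-(3b+a)(L-x))/(6L³EI)  [x>a] = -14·2²·(6-(24/5))²·(3·4·6-(3·4+2)·(6-(24/5)))/(6·6³·1000) = -161/46875 m
Load 2 — uniform load w=20 kN/m over full span:
  y_2 = -wx²(L-x)²/(24EI) = -20·(24/5)²·(6-(24/5))²/(24·1000) = -432/15625 m
Load 3 — point force P=2 kN at a=9/2 m (b=L-a=3/2):
  y_3 = -Pa²(L-x)²(3bL-(3b+a)(L-x))/(6L³EI)  [x>a] = -2·(9/2)²·(6-(24/5))²·(3·(3/2)·6-(3·(3/2)+(9/2))·(6-(24/5)))/(6·6³·1000) = -729/1000000 m
Load 4 — applied couple M₀=14 kN·m at a=12/5 m (b=L-a=18/5):
  y_4 = (R_Ax³/6 - M_Ax²/2 - M₀(x-a)²/2)/EI  [x>a] with R_A=84/25, M_A=42/25 = ((84/25)·(24/5)³/6 - (42/25)·(24/5)²/2 - 14·((24/5)-(12/5))²/2)/1000 = 882/390625 m
Superposition: y = Σ y_i = -2216531/75000000 m ≈ -0.029554 m

y(24/5) = -2216531/75000000 m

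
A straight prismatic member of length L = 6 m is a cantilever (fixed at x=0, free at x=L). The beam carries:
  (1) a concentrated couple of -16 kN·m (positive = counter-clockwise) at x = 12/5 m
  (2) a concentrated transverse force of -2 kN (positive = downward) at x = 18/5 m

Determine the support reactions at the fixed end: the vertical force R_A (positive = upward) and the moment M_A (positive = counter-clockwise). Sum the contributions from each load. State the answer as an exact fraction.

R_A = -2 kN, M_A = 44/5 kN·m

Load 1 — applied couple M₀=-16 kN·m at a=12/5 m (b=L-a=18/5):
  R_A = 0 kN
  M_A = -M₀ = -(-16) = 16 kN·m
Load 2 — point force P=-2 kN at a=18/5 m (b=L-a=12/5):
  R_A = P = (-2) = -2 kN
  M_A = Pa = (-2)·(18/5) = -36/5 kN·m
Superposition: R_A = -2 kN, M_A = 44/5 kN·m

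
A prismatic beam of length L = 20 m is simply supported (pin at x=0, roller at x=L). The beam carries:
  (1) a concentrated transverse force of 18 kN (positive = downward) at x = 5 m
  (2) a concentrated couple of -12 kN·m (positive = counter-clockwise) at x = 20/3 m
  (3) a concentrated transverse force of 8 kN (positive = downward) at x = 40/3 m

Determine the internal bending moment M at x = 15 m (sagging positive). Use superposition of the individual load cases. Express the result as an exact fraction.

M(15) = 313/6 kN·m

Load 1 — point force P=18 kN at a=5 m (b=L-a=15):
  M_1 = Pa(L-x)/L  [x>a] = 18·5·(20-15)/20 = 45/2 kN·m
Load 2 — applied couple M₀=-12 kN·m at a=20/3 m (b=L-a=40/3):
  M_2 = M₀x/L - M₀  [x>a] = (-12)·15/20 - (-12) = 3 kN·m
Load 3 — point force P=8 kN at a=40/3 m (b=L-a=20/3):
  M_3 = Pa(L-x)/L  [x>a] = 8·(40/3)·(20-15)/20 = 80/3 kN·m
Superposition: M = Σ M_i = 313/6 kN·m ≈ 52.166667 kN·m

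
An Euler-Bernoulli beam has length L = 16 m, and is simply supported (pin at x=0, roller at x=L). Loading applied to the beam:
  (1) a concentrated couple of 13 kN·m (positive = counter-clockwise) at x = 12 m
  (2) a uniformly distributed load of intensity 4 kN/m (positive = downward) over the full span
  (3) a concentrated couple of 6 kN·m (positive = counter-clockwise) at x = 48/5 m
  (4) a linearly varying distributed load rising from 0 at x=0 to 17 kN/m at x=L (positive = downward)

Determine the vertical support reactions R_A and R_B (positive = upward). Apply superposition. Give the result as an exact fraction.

Load 1 — applied couple M₀=13 kN·m at a=12 m (b=L-a=4):
  R_A = M₀/L = 13/16 kN
  R_B = -M₀/L = -13/16 kN
Load 2 — uniform load w=4 kN/m over full span:
  R_A = wL/2 = 4·16/2 = 32 kN
  R_B = wL/2 = 4·16/2 = 32 kN
Load 3 — applied couple M₀=6 kN·m at a=48/5 m (b=L-a=32/5):
  R_A = M₀/L = 6/16 = 3/8 kN
  R_B = -M₀/L = -6/16 = -3/8 kN
Load 4 — triangular load w₀=17 kN/m (0→w₀ over full span):
  R_A = w₀L/6 = 17·16/6 = 136/3 kN
  R_B = w₀L/3 = 17·16/3 = 272/3 kN
Superposition: R_A = 3769/48 kN, R_B = 5831/48 kN

R_A = 3769/48 kN, R_B = 5831/48 kN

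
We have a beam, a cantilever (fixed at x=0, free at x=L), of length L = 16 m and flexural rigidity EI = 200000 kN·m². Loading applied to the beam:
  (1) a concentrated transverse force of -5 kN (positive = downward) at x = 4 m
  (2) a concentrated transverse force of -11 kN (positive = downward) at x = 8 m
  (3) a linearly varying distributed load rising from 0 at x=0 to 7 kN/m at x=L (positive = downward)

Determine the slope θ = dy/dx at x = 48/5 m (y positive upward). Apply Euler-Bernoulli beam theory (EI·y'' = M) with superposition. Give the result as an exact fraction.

θ(48/5) = -227871/15625000 rad

Load 1 — point force P=-5 kN at a=4 m (b=L-a=12):
  θ_1 = -Pa²/(2EI)  [x>a] = -(-5)·4²/(2·200000) = 1/5000 rad
Load 2 — point force P=-11 kN at a=8 m (b=L-a=8):
  θ_2 = -Pa²/(2EI)  [x>a] = -(-11)·8²/(2·200000) = 11/6250 rad
Load 3 — triangular load w₀=7 kN/m (0→w₀ over full span):
  θ_3 = (w₀Lx²/4-w₀L²x/3-w₀x⁴/(24L))/EI = (7·16·(48/5)²/4-7·16²·(48/5)/3-7·(48/5)⁴/(24·16))/200000 = -32312/1953125 rad
Superposition: θ = Σ θ_i = -227871/15625000 rad ≈ -0.014584 rad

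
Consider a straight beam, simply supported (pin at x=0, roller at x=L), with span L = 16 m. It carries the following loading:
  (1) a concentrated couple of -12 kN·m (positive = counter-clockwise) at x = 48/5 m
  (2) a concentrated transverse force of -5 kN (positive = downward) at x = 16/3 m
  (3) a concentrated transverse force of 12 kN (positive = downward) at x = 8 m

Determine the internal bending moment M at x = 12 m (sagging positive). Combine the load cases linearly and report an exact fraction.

M(12) = 61/3 kN·m

Load 1 — applied couple M₀=-12 kN·m at a=48/5 m (b=L-a=32/5):
  M_1 = M₀x/L - M₀  [x>a] = (-12)·12/16 - (-12) = 3 kN·m
Load 2 — point force P=-5 kN at a=16/3 m (b=L-a=32/3):
  M_2 = Pa(L-x)/L  [x>a] = (-5)·(16/3)·(16-12)/16 = -20/3 kN·m
Load 3 — point force P=12 kN at a=8 m (b=L-a=8):
  M_3 = Pa(L-x)/L  [x>a] = 12·8·(16-12)/16 = 24 kN·m
Superposition: M = Σ M_i = 61/3 kN·m ≈ 20.333333 kN·m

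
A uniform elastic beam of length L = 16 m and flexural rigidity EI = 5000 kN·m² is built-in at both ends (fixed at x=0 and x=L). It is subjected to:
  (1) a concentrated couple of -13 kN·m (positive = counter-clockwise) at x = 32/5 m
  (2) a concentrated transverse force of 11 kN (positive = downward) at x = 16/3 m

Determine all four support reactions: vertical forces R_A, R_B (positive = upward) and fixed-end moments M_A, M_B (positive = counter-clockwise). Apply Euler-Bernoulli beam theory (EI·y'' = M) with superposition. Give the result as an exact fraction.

Load 1 — applied couple M₀=-13 kN·m at a=32/5 m (b=L-a=48/5):
  R_A = 6M₀ab/L³ = 6·(-13)·(32/5)·(48/5)/16³ = -117/100 kN
  M_A = M₀b(2a-b)/L² = (-13)·(48/5)·(2·(32/5)-(48/5))/16² = -39/25 kN·m
  R_B = -6M₀ab/L³ = -6·(-13)·(32/5)·(48/5)/16³ = 117/100 kN
  M_B = M₀a(2b-a)/L² = (-13)·(32/5)·(2·(48/5)-(32/5))/16² = -104/25 kN·m
Load 2 — point force P=11 kN at a=16/3 m (b=L-a=32/3):
  R_A = Pb²(3a+b)/L³ = 11·(32/3)²·(3·(16/3)+(32/3))/16³ = 220/27 kN
  M_A = Pab²/L² = 11·(16/3)·(32/3)²/16² = 704/27 kN·m
  R_B = Pa²(a+3b)/L³ = 11·(16/3)²·((16/3)+3·(32/3))/16³ = 77/27 kN
  M_B = -Pa²b/L² = -11·(16/3)²·(32/3)/16² = -352/27 kN·m
Superposition: R_A = 18841/2700 kN, M_A = 16547/675 kN·m, R_B = 10859/2700 kN, M_B = -11608/675 kN·m

R_A = 18841/2700 kN, M_A = 16547/675 kN·m, R_B = 10859/2700 kN, M_B = -11608/675 kN·m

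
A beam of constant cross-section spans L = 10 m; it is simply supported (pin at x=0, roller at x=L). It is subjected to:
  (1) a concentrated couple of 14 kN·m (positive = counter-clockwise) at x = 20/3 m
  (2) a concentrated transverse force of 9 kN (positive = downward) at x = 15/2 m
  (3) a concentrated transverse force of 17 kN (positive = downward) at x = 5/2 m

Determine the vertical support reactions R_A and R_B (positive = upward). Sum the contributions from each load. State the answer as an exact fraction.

R_A = 82/5 kN, R_B = 48/5 kN

Load 1 — applied couple M₀=14 kN·m at a=20/3 m (b=L-a=10/3):
  R_A = M₀/L = 14/10 = 7/5 kN
  R_B = -M₀/L = -14/10 = -7/5 kN
Load 2 — point force P=9 kN at a=15/2 m (b=L-a=5/2):
  R_A = Pb/L = 9·(5/2)/10 = 9/4 kN
  R_B = Pa/L = 9·(15/2)/10 = 27/4 kN
Load 3 — point force P=17 kN at a=5/2 m (b=L-a=15/2):
  R_A = Pb/L = 17·(15/2)/10 = 51/4 kN
  R_B = Pa/L = 17·(5/2)/10 = 17/4 kN
Superposition: R_A = 82/5 kN, R_B = 48/5 kN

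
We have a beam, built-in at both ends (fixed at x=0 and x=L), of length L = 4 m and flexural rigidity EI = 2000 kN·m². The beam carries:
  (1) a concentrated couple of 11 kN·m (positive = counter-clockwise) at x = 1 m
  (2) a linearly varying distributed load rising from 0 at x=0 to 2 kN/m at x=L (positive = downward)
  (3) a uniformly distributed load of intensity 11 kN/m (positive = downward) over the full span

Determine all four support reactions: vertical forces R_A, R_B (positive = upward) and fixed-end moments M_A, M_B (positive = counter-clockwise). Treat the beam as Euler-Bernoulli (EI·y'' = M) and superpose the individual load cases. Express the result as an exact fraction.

R_A = 4207/160 kN, M_A = 3281/240 kN·m, R_B = 3473/160 kN, M_B = -3079/240 kN·m

Load 1 — applied couple M₀=11 kN·m at a=1 m (b=L-a=3):
  R_A = 6M₀ab/L³ = 6·11·1·3/4³ = 99/32 kN
  M_A = M₀b(2a-b)/L² = 11·3·(2·1-3)/4² = -33/16 kN·m
  R_B = -6M₀ab/L³ = -6·11·1·3/4³ = -99/32 kN
  M_B = M₀a(2b-a)/L² = 11·1·(2·3-1)/4² = 55/16 kN·m
Load 2 — triangular load w₀=2 kN/m (0→w₀ over full span):
  R_A = 3w₀L/20 = 3·2·4/20 = 6/5 kN
  M_A = w₀L²/30 = 2·4²/30 = 16/15 kN·m
  R_B = 7w₀L/20 = 7·2·4/20 = 14/5 kN
  M_B = -w₀L²/20 = -2·4²/20 = -8/5 kN·m
Load 3 — uniform load w=11 kN/m over full span:
  R_A = wL/2 = 11·4/2 = 22 kN
  M_A = wL²/12 = 11·4²/12 = 44/3 kN·m
  R_B = wL/2 = 11·4/2 = 22 kN
  M_B = -wL²/12 = -11·4²/12 = -44/3 kN·m
Superposition: R_A = 4207/160 kN, M_A = 3281/240 kN·m, R_B = 3473/160 kN, M_B = -3079/240 kN·m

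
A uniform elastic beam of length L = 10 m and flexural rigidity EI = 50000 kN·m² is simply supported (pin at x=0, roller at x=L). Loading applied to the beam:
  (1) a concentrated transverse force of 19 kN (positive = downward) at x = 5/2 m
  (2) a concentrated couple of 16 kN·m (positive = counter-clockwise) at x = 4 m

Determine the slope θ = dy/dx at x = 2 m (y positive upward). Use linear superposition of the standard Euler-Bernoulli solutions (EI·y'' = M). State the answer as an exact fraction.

Load 1 — point force P=19 kN at a=5/2 m (b=L-a=15/2):
  θ_1 = -Pb(L²-b²-3x²)/(6LEI)  [x≤a] = -19·(15/2)·(10²-(15/2)²-3·2²)/(6·10·50000) = -2413/1600000 rad
Load 2 — applied couple M₀=16 kN·m at a=4 m (b=L-a=6):
  θ_2 = (M₀x²/(2L)+C₁)/EI  [x≤a] with C₁=M₀(3b²-L²)/(6L)=32/15 = (16·2²/(2·10)+(32/15))/50000 = 1/9375 rad
Superposition: θ = Σ θ_i = -6727/4800000 rad ≈ -0.001401 rad

θ(2) = -6727/4800000 rad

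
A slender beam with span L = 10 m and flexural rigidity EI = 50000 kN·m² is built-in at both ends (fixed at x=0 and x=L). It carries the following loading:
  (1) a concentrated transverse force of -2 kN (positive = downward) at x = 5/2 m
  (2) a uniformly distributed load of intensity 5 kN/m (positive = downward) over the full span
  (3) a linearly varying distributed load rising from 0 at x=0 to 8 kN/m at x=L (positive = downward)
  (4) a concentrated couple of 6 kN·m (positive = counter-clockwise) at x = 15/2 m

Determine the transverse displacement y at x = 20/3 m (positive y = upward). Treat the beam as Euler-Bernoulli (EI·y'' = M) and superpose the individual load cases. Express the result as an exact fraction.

Load 1 — point force P=-2 kN at a=5/2 m (b=L-a=15/2):
  y_1 = -Pa²(L-x)²(3bL-(3b+a)(L-x))/(6L³EI)  [x>a] = -(-2)·(5/2)²·(10-(20/3))²·(3·(15/2)·10-(3·(15/2)+(5/2))·(10-(20/3)))/(6·10³·50000) = 17/259200 m
Load 2 — uniform load w=5 kN/m over full span:
  y_2 = -wx²(L-x)²/(24EI) = -5·(20/3)²·(10-(20/3))²/(24·50000) = -1/486 m
Load 3 — triangular load w₀=8 kN/m (0→w₀ over full span):
  y_3 = -w₀x²(L-x)²(x+2L)/(120LEI) = -8·(20/3)²·(10-(20/3))²·((20/3)+2·10)/(120·10·50000) = -32/18225 m
Load 4 — applied couple M₀=6 kN·m at a=15/2 m (b=L-a=5/2):
  y_4 = (R_Ax³/6 - M_Ax²/2)/EI  [x≤a] with R_A=27/40, M_A=15/8 = ((27/40)·(20/3)³/6 - (15/8)·(20/3)²/2)/50000 = -1/6000 m
Superposition: y = Σ y_i = -45659/11664000 m ≈ -0.003915 m

y(20/3) = -45659/11664000 m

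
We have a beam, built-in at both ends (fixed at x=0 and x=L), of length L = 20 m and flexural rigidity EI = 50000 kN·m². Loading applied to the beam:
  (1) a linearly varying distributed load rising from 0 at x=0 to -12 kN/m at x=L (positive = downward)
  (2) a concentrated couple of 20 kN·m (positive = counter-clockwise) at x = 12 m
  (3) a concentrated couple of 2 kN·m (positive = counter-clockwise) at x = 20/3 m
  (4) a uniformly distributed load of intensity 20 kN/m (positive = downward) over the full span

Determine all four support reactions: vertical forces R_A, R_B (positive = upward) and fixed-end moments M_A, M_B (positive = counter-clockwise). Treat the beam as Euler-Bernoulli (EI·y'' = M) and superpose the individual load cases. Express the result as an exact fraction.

Load 1 — triangular load w₀=-12 kN/m (0→w₀ over full span):
  R_A = 3w₀L/20 = 3·(-12)·20/20 = -36 kN
  M_A = w₀L²/30 = (-12)·20²/30 = -160 kN·m
  R_B = 7w₀L/20 = 7·(-12)·20/20 = -84 kN
  M_B = -w₀L²/20 = -(-12)·20²/20 = 240 kN·m
Load 2 — applied couple M₀=20 kN·m at a=12 m (b=L-a=8):
  R_A = 6M₀ab/L³ = 6·20·12·8/20³ = 36/25 kN
  M_A = M₀b(2a-b)/L² = 20·8·(2·12-8)/20² = 32/5 kN·m
  R_B = -6M₀ab/L³ = -6·20·12·8/20³ = -36/25 kN
  M_B = M₀a(2b-a)/L² = 20·12·(2·8-12)/20² = 12/5 kN·m
Load 3 — applied couple M₀=2 kN·m at a=20/3 m (b=L-a=40/3):
  R_A = 6M₀ab/L³ = 6·2·(20/3)·(40/3)/20³ = 2/15 kN
  M_A = M₀b(2a-b)/L² = 2·(40/3)·(2·(20/3)-(40/3))/20² = 0 kN·m
  R_B = -6M₀ab/L³ = -6·2·(20/3)·(40/3)/20³ = -2/15 kN
  M_B = M₀a(2b-a)/L² = 2·(20/3)·(2·(40/3)-(20/3))/20² = 2/3 kN·m
Load 4 — uniform load w=20 kN/m over full span:
  R_A = wL/2 = 20·20/2 = 200 kN
  M_A = wL²/12 = 20·20²/12 = 2000/3 kN·m
  R_B = wL/2 = 20·20/2 = 200 kN
  M_B = -wL²/12 = -20·20²/12 = -2000/3 kN·m
Superposition: R_A = 12418/75 kN, M_A = 7696/15 kN·m, R_B = 8582/75 kN, M_B = -2118/5 kN·m

R_A = 12418/75 kN, M_A = 7696/15 kN·m, R_B = 8582/75 kN, M_B = -2118/5 kN·m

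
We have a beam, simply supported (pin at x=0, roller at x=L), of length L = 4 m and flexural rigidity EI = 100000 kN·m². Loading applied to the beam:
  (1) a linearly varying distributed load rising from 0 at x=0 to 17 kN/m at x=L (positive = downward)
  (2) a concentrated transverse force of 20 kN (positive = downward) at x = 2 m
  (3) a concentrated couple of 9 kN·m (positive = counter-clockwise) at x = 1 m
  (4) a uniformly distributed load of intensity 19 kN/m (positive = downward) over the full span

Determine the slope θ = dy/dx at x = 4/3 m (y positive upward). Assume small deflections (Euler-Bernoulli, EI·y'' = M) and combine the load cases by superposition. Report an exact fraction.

θ(4/3) = -427897/972000000 rad

Load 1 — triangular load w₀=17 kN/m (0→w₀ over full span):
  θ_1 = -w₀(7L⁴-30L²x²+15x⁴)/(360LEI) = -17·(7·4⁴-30·4²·(4/3)²+15·(4/3)⁴)/(360·4·100000) = -442/3796875 rad
Load 2 — point force P=20 kN at a=2 m (b=L-a=2):
  θ_2 = -Pb(L²-b²-3x²)/(6LEI)  [x≤a] = -20·2·(4²-2²-3·(4/3)²)/(6·4·100000) = -1/9000 rad
Load 3 — applied couple M₀=9 kN·m at a=1 m (b=L-a=3):
  θ_3 = (M₀x²/(2L)-M₀(x-a)+C₁)/EI  [x>a] with C₁=M₀(3b²-L²)/(6L)=33/8 = (9·(4/3)²/(2·4)-9·((4/3)-1)+(33/8))/100000 = 1/32000 rad
Load 4 — uniform load w=19 kN/m over full span:
  θ_4 = -w(L³-6Lx²+4x³)/(24EI) = -19·(4³-6·4·(4/3)²+4·(4/3)³)/(24·100000) = -247/1012500 rad
Superposition: θ = Σ θ_i = -427897/972000000 rad ≈ -0.000440 rad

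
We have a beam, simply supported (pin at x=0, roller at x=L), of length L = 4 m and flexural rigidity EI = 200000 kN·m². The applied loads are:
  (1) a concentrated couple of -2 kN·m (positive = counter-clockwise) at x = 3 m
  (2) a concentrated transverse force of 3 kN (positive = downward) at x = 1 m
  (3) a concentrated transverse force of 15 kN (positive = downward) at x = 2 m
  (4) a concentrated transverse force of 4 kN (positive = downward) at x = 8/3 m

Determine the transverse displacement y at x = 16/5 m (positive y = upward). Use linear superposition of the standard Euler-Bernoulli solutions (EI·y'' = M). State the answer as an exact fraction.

y(16/5) = -302797/4050000000 m

Load 1 — applied couple M₀=-2 kN·m at a=3 m (b=L-a=1):
  y_1 = (M₀x³/(6L)-M₀(x-a)²/2+C₁x)/EI  [x>a] with C₁=M₀(3b²-L²)/(6L)=13/12 = ((-2)·(16/5)³/(6·4)-(-2)·((16/5)-3)²/2+(13/12)·(16/5))/200000 = 97/25000000 m
Load 2 — point force P=3 kN at a=1 m (b=L-a=3):
  y_2 = -Pa(L-x)(2Lx-a²-x²)/(6LEI)  [x>a] = -3·1·(4-(16/5))·(2·4·(16/5)-1²-(16/5)²)/(6·4·200000) = -359/50000000 m
Load 3 — point force P=15 kN at a=2 m (b=L-a=2):
  y_3 = -Pa(L-x)(2Lx-a²-x²)/(6LEI)  [x>a] = -15·2·(4-(16/5))·(2·4·(16/5)-2²-(16/5)²)/(6·4·200000) = -71/1250000 m
Load 4 — point force P=4 kN at a=8/3 m (b=L-a=4/3):
  y_4 = -Pa(L-x)(2Lx-a²-x²)/(6LEI)  [x>a] = -4·(8/3)·(4-(16/5))·(2·4·(16/5)-(8/3)²-(16/5)²)/(6·4·200000) = -464/31640625 m
Superposition: y = Σ y_i = -302797/4050000000 m ≈ -0.000075 m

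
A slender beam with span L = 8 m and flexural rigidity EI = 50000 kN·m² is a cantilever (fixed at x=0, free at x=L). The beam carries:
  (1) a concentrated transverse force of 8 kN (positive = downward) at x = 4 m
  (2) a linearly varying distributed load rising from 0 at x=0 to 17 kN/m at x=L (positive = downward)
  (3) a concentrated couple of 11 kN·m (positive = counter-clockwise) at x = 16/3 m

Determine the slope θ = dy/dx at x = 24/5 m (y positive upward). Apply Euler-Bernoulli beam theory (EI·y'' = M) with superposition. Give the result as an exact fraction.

Load 1 — point force P=8 kN at a=4 m (b=L-a=4):
  θ_1 = -Pa²/(2EI)  [x>a] = -8·4²/(2·50000) = -4/3125 rad
Load 2 — triangular load w₀=17 kN/m (0→w₀ over full span):
  θ_2 = (w₀Lx²/4-w₀L²x/3-w₀x⁴/(24L))/EI = (17·8·(24/5)²/4-17·8²·(24/5)/3-17·(24/5)⁴/(24·8))/50000 = -39236/1953125 rad
Load 3 — applied couple M₀=11 kN·m at a=16/3 m (b=L-a=8/3):
  θ_3 = M₀x/EI  [x≤a] = 11·(24/5)/50000 = 33/31250 rad
Superposition: θ = Σ θ_i = -79347/3906250 rad ≈ -0.020313 rad

θ(24/5) = -79347/3906250 rad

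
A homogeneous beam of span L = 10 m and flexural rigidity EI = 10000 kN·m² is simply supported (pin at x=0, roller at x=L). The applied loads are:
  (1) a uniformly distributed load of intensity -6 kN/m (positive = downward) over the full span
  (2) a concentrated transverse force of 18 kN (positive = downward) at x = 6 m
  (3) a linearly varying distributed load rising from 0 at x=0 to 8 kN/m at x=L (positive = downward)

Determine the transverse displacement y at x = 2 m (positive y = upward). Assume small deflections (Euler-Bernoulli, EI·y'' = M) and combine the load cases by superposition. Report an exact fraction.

Load 1 — uniform load w=-6 kN/m over full span:
  y_1 = -wx(L³-2Lx²+x³)/(24EI) = -(-6)·2·(10³-2·10·2²+2³)/(24·10000) = 29/625 m
Load 2 — point force P=18 kN at a=6 m (b=L-a=4):
  y_2 = -Pbx(L²-b²-x²)/(6LEI)  [x≤a] = -18·4·2·(10²-4²-2²)/(6·10·10000) = -12/625 m
Load 3 — triangular load w₀=8 kN/m (0→w₀ over full span):
  y_3 = -w₀x(7L⁴-10L²x²+3x⁴)/(360LEI) = -8·2·(7·10⁴-10·10²·2²+3·2⁴)/(360·10·10000) = -1376/46875 m
Superposition: y = Σ y_i = -101/46875 m ≈ -0.002155 m

y(2) = -101/46875 m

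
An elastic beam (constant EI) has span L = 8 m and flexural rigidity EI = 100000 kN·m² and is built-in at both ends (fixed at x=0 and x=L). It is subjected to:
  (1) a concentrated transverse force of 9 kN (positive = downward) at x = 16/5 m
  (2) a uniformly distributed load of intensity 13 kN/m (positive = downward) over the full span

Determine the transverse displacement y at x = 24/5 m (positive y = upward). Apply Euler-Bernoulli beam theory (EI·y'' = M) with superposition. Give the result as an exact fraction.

y(24/5) = -71232/48828125 m

Load 1 — point force P=9 kN at a=16/5 m (b=L-a=24/5):
  y_1 = -Pa²(L-x)²(3bL-(3b+a)(L-x))/(6L³EI)  [x>a] = -9·(16/5)²·(8-(24/5))²·(3·(24/5)·8-(3·(24/5)+(16/5))·(8-(24/5)))/(6·8³·100000) = -8832/48828125 m
Load 2 — uniform load w=13 kN/m over full span:
  y_2 = -wx²(L-x)²/(24EI) = -13·(24/5)²·(8-(24/5))²/(24·100000) = -2496/1953125 m
Superposition: y = Σ y_i = -71232/48828125 m ≈ -0.001459 m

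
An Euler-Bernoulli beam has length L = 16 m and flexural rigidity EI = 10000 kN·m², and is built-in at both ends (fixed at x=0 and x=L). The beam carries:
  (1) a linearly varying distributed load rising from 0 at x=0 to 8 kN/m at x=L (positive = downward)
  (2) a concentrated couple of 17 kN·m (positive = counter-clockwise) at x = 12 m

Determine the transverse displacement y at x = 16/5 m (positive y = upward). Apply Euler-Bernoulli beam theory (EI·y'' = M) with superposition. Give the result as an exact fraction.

y(16/5) = -1562917/58593750 m

Load 1 — triangular load w₀=8 kN/m (0→w₀ over full span):
  y_1 = -w₀x²(L-x)²(x+2L)/(120LEI) = -8·(16/5)²·(16-(16/5))²·((16/5)+2·16)/(120·16·10000) = -720896/29296875 m
Load 2 — applied couple M₀=17 kN·m at a=12 m (b=L-a=4):
  y_2 = (R_Ax³/6 - M_Ax²/2)/EI  [x≤a] with R_A=153/128, M_A=85/16 = ((153/128)·(16/5)³/6 - (85/16)·(16/5)²/2)/10000 = -323/156250 m
Superposition: y = Σ y_i = -1562917/58593750 m ≈ -0.026674 m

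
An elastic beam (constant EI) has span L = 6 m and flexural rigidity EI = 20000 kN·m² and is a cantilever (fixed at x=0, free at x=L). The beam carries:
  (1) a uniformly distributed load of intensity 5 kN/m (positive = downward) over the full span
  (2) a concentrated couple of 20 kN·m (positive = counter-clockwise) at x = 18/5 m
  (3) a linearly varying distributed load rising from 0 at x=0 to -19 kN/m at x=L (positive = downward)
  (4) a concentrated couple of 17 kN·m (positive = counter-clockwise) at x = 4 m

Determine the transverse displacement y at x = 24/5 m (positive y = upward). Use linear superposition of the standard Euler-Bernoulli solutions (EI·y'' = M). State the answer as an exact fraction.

y(24/5) = 1421039/19531250 m

Load 1 — uniform load w=5 kN/m over full span:
  y_1 = -wx²(x²-4Lx+6L²)/(24EI) = -5·(24/5)²·((24/5)²-4·6·(24/5)+6·6²)/(24·20000) = -2322/78125 m
Load 2 — applied couple M₀=20 kN·m at a=18/5 m (b=L-a=12/5):
  y_2 = M₀a(2x-a)/(2EI)  [x>a] = 20·(18/5)·(2·(24/5)-(18/5))/(2·20000) = 27/2500 m
Load 3 — triangular load w₀=-19 kN/m (0→w₀ over full span):
  y_3 = (w₀Lx³/12-w₀L²x²/6-w₀x⁵/(120L))/EI = ((-19)·6·(24/5)³/12-(-19)·6²·(24/5)²/6-(-19)·(24/5)⁵/(120·6))/20000 = 802332/9765625 m
Load 4 — applied couple M₀=17 kN·m at a=4 m (b=L-a=2):
  y_4 = M₀a(2x-a)/(2EI)  [x>a] = 17·4·(2·(24/5)-4)/(2·20000) = 119/12500 m
Superposition: y = Σ y_i = 1421039/19531250 m ≈ 0.072757 m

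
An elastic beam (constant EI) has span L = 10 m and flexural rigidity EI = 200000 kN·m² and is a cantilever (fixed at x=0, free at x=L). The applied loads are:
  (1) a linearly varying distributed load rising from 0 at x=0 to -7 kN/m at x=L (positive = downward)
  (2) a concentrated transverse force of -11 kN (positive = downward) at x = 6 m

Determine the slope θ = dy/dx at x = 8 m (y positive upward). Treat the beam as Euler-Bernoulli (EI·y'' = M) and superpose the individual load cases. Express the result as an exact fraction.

θ(8) = 7981/1500000 rad

Load 1 — triangular load w₀=-7 kN/m (0→w₀ over full span):
  θ_1 = (w₀Lx²/4-w₀L²x/3-w₀x⁴/(24L))/EI = ((-7)·10·8²/4-(-7)·10²·8/3-(-7)·8⁴/(24·10))/200000 = 203/46875 rad
Load 2 — point force P=-11 kN at a=6 m (b=L-a=4):
  θ_2 = -Pa²/(2EI)  [x>a] = -(-11)·6²/(2·200000) = 99/100000 rad
Superposition: θ = Σ θ_i = 7981/1500000 rad ≈ 0.005321 rad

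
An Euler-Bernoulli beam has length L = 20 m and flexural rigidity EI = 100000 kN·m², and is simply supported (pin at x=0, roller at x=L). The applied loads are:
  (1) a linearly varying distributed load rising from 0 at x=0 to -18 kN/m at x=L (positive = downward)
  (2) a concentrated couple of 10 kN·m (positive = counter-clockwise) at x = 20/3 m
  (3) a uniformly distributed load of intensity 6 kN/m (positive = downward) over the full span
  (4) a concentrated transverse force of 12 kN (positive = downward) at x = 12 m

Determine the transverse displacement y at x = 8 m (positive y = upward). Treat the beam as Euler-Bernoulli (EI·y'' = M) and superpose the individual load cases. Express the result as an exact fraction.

Load 1 — triangular load w₀=-18 kN/m (0→w₀ over full span):
  y_1 = -w₀x(7L⁴-10L²x²+3x⁴)/(360LEI) = -(-18)·8·(7·20⁴-10·20²·8²+3·8⁴)/(360·20·100000) = 13692/78125 m
Load 2 — applied couple M₀=10 kN·m at a=20/3 m (b=L-a=40/3):
  y_2 = (M₀x³/(6L)-M₀(x-a)²/2+C₁x)/EI  [x>a] with C₁=M₀(3b²-L²)/(6L)=100/9 = (10·8³/(6·20)-10·(8-(20/3))²/2+(100/9)·8)/100000 = 23/18750 m
Load 3 — uniform load w=6 kN/m over full span:
  y_3 = -wx(L³-2Lx²+x³)/(24EI) = -6·8·(20³-2·20·8²+8³)/(24·100000) = -372/3125 m
Load 4 — point force P=12 kN at a=12 m (b=L-a=8):
  y_4 = -Pbx(L²-b²-x²)/(6LEI)  [x≤a] = -12·8·8·(20²-8²-8²)/(6·20·100000) = -272/15625 m
Superposition: y = Σ y_i = 18767/468750 m ≈ 0.040036 m

y(8) = 18767/468750 m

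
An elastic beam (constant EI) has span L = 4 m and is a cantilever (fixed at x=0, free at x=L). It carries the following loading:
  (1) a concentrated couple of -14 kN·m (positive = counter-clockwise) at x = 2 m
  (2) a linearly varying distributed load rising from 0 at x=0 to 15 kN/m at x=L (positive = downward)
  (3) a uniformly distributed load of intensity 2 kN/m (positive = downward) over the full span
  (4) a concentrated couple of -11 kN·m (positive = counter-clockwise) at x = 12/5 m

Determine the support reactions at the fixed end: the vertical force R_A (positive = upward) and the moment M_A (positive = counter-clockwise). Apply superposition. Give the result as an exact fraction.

R_A = 38 kN, M_A = 121 kN·m

Load 1 — applied couple M₀=-14 kN·m at a=2 m (b=L-a=2):
  R_A = 0 kN
  M_A = -M₀ = -(-14) = 14 kN·m
Load 2 — triangular load w₀=15 kN/m (0→w₀ over full span):
  R_A = w₀L/2 = 15·4/2 = 30 kN
  M_A = w₀L²/3 = 15·4²/3 = 80 kN·m
Load 3 — uniform load w=2 kN/m over full span:
  R_A = wL = 2·4 = 8 kN
  M_A = wL²/2 = 2·4²/2 = 16 kN·m
Load 4 — applied couple M₀=-11 kN·m at a=12/5 m (b=L-a=8/5):
  R_A = 0 kN
  M_A = -M₀ = -(-11) = 11 kN·m
Superposition: R_A = 38 kN, M_A = 121 kN·m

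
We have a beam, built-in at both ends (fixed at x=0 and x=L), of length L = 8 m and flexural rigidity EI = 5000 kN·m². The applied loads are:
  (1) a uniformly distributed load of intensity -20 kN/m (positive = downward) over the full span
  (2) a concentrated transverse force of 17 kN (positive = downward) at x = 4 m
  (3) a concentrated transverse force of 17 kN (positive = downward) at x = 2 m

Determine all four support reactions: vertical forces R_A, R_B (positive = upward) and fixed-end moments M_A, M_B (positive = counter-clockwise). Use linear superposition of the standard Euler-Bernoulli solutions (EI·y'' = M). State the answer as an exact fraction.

R_A = -1829/32 kN, M_A = -1693/24 kN·m, R_B = -2203/32 kN, M_B = 1999/24 kN·m

Load 1 — uniform load w=-20 kN/m over full span:
  R_A = wL/2 = (-20)·8/2 = -80 kN
  M_A = wL²/12 = (-20)·8²/12 = -320/3 kN·m
  R_B = wL/2 = (-20)·8/2 = -80 kN
  M_B = -wL²/12 = -(-20)·8²/12 = 320/3 kN·m
Load 2 — point force P=17 kN at a=4 m (b=L-a=4):
  R_A = Pb²(3a+b)/L³ = 17·4²·(3·4+4)/8³ = 17/2 kN
  M_A = Pab²/L² = 17·4·4²/8² = 17 kN·m
  R_B = Pa²(a+3b)/L³ = 17·4²·(4+3·4)/8³ = 17/2 kN
  M_B = -Pa²b/L² = -17·4²·4/8² = -17 kN·m
Load 3 — point force P=17 kN at a=2 m (b=L-a=6):
  R_A = Pb²(3a+b)/L³ = 17·6²·(3·2+6)/8³ = 459/32 kN
  M_A = Pab²/L² = 17·2·6²/8² = 153/8 kN·m
  R_B = Pa²(a+3b)/L³ = 17·2²·(2+3·6)/8³ = 85/32 kN
  M_B = -Pa²b/L² = -17·2²·6/8² = -51/8 kN·m
Superposition: R_A = -1829/32 kN, M_A = -1693/24 kN·m, R_B = -2203/32 kN, M_B = 1999/24 kN·m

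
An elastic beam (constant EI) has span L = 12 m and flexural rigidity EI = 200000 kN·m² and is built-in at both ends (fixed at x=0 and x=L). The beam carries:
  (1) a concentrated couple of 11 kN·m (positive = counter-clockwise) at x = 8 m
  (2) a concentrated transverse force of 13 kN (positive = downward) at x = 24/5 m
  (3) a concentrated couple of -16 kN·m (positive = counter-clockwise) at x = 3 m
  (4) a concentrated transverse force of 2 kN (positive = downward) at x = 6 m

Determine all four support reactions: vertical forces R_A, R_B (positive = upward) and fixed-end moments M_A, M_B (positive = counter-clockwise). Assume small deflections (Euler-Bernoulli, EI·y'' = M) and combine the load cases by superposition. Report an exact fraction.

R_A = 20579/2250 kN, M_A = 12049/375 kN·m, R_B = 13171/2250 kN, M_B = -2872/125 kN·m

Load 1 — applied couple M₀=11 kN·m at a=8 m (b=L-a=4):
  R_A = 6M₀ab/L³ = 6·11·8·4/12³ = 11/9 kN
  M_A = M₀b(2a-b)/L² = 11·4·(2·8-4)/12² = 11/3 kN·m
  R_B = -6M₀ab/L³ = -6·11·8·4/12³ = -11/9 kN
  M_B = M₀a(2b-a)/L² = 11·8·(2·4-8)/12² = 0 kN·m
Load 2 — point force P=13 kN at a=24/5 m (b=L-a=36/5):
  R_A = Pb²(3a+b)/L³ = 13·(36/5)²·(3·(24/5)+(36/5))/12³ = 1053/125 kN
  M_A = Pab²/L² = 13·(24/5)·(36/5)²/12² = 2808/125 kN·m
  R_B = Pa²(a+3b)/L³ = 13·(24/5)²·((24/5)+3·(36/5))/12³ = 572/125 kN
  M_B = -Pa²b/L² = -13·(24/5)²·(36/5)/12² = -1872/125 kN·m
Load 3 — applied couple M₀=-16 kN·m at a=3 m (b=L-a=9):
  R_A = 6M₀ab/L³ = 6·(-16)·3·9/12³ = -3/2 kN
  M_A = M₀b(2a-b)/L² = (-16)·9·(2·3-9)/12² = 3 kN·m
  R_B = -6M₀ab/L³ = -6·(-16)·3·9/12³ = 3/2 kN
  M_B = M₀a(2b-a)/L² = (-16)·3·(2·9-3)/12² = -5 kN·m
Load 4 — point force P=2 kN at a=6 m (b=L-a=6):
  R_A = Pb²(3a+b)/L³ = 2·6²·(3·6+6)/12³ = 1 kN
  M_A = Pab²/L² = 2·6·6²/12² = 3 kN·m
  R_B = Pa²(a+3b)/L³ = 2·6²·(6+3·6)/12³ = 1 kN
  M_B = -Pa²b/L² = -2·6²·6/12² = -3 kN·m
Superposition: R_A = 20579/2250 kN, M_A = 12049/375 kN·m, R_B = 13171/2250 kN, M_B = -2872/125 kN·m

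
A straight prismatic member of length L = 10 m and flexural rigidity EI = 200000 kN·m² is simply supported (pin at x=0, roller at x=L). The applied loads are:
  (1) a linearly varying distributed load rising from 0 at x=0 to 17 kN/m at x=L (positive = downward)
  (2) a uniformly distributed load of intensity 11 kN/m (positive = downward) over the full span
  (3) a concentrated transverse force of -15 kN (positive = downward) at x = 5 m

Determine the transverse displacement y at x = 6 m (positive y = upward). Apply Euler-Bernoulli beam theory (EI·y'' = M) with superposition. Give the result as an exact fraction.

Load 1 — triangular load w₀=17 kN/m (0→w₀ over full span):
  y_1 = -w₀x(7L⁴-10L²x²+3x⁴)/(360LEI) = -17·6·(7·10⁴-10·10²·6²+3·6⁴)/(360·10·200000) = -1258/234375 m
Load 2 — uniform load w=11 kN/m over full span:
  y_2 = -wx(L³-2Lx²+x³)/(24EI) = -11·6·(10³-2·10·6²+6³)/(24·200000) = -341/50000 m
Load 3 — point force P=-15 kN at a=5 m (b=L-a=5):
  y_3 = -Pa(L-x)(2Lx-a²-x²)/(6LEI)  [x>a] = -(-15)·5·(10-6)·(2·10·6-5²-6²)/(6·10·200000) = 59/40000 m
Superposition: y = Σ y_i = -160687/15000000 m ≈ -0.010712 m

y(6) = -160687/15000000 m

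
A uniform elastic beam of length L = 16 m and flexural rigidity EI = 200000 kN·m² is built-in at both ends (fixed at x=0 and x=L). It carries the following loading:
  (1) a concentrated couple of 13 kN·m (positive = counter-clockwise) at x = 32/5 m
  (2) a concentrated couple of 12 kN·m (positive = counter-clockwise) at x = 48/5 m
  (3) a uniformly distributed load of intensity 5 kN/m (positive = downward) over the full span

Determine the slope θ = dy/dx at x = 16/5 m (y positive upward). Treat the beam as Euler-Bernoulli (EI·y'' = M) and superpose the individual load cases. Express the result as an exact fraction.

θ(16/5) = -53/62500 rad

Load 1 — applied couple M₀=13 kN·m at a=32/5 m (b=L-a=48/5):
  θ_1 = (R_Ax²/2 - M_Ax)/EI  [x≤a] with R_A=117/100, M_A=39/25 = ((117/100)·(16/5)²/2 - (39/25)·(16/5))/200000 = 39/7812500 rad
Load 2 — applied couple M₀=12 kN·m at a=48/5 m (b=L-a=32/5):
  θ_2 = (R_Ax²/2 - M_Ax)/EI  [x≤a] with R_A=27/25, M_A=96/25 = ((27/25)·(16/5)²/2 - (96/25)·(16/5))/200000 = -66/1953125 rad
Load 3 — uniform load w=5 kN/m over full span:
  θ_3 = -wx(L-x)(L-2x)/(12EI) = -5·(16/5)·(16-(16/5))·(16-2·(16/5))/(12·200000) = -64/78125 rad
Superposition: θ = Σ θ_i = -53/62500 rad ≈ -0.000848 rad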